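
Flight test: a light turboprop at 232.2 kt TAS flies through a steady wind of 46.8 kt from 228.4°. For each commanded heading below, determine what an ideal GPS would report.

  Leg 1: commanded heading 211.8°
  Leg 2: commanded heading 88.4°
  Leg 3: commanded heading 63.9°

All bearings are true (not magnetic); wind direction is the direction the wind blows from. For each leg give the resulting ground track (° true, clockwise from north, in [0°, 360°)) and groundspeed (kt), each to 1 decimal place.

Leg 1: track=207.7°, groundspeed=187.8 kt
Leg 2: track=82.0°, groundspeed=269.7 kt
Leg 3: track=61.3°, groundspeed=277.6 kt

Leg 1: heading 211.8°; drift -4.1° → track 207.7°, groundspeed 187.8 kt
Leg 2: heading 88.4°; drift -6.4° → track 82.0°, groundspeed 269.7 kt
Leg 3: heading 63.9°; drift -2.6° → track 61.3°, groundspeed 277.6 kt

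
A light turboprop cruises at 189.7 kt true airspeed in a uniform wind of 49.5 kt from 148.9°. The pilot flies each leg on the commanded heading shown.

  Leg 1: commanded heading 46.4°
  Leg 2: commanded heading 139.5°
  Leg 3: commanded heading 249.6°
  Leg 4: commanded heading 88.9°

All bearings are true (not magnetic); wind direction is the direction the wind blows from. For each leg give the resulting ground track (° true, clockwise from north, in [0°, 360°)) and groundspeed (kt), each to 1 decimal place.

Leg 1: heading 46.4°; drift -13.6° → track 32.8°, groundspeed 206.2 kt
Leg 2: heading 139.5°; drift -3.3° → track 136.2°, groundspeed 141.1 kt
Leg 3: heading 249.6°; drift +13.7° → track 263.3°, groundspeed 204.8 kt
Leg 4: heading 88.9°; drift -14.6° → track 74.3°, groundspeed 170.4 kt

Leg 1: track=32.8°, groundspeed=206.2 kt
Leg 2: track=136.2°, groundspeed=141.1 kt
Leg 3: track=263.3°, groundspeed=204.8 kt
Leg 4: track=74.3°, groundspeed=170.4 kt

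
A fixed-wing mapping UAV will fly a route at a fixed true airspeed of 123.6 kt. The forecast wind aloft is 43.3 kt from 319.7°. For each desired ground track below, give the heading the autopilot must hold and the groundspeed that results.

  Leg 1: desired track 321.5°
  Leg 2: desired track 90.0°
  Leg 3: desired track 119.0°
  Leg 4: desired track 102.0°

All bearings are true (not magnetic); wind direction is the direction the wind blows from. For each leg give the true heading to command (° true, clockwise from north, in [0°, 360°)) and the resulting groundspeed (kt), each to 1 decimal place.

Leg 1: desired track 321.5°; wind correction -0.6° → command heading 320.9°, groundspeed 80.3 kt
Leg 2: desired track 90.0°; wind correction -15.5° → command heading 74.5°, groundspeed 147.1 kt
Leg 3: desired track 119.0°; wind correction -7.1° → command heading 111.9°, groundspeed 163.2 kt
Leg 4: desired track 102.0°; wind correction -12.4° → command heading 89.6°, groundspeed 155.0 kt

Leg 1: heading=320.9°, groundspeed=80.3 kt
Leg 2: heading=74.5°, groundspeed=147.1 kt
Leg 3: heading=111.9°, groundspeed=163.2 kt
Leg 4: heading=89.6°, groundspeed=155.0 kt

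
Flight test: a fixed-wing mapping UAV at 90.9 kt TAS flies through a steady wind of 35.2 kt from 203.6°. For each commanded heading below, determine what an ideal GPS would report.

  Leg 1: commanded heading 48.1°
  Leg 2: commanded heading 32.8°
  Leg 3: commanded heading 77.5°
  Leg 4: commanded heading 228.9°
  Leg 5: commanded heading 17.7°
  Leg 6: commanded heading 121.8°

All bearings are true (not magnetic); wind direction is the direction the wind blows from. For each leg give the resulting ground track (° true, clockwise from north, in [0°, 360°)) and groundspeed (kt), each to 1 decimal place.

Leg 1: heading 48.1°; drift -6.8° → track 41.3°, groundspeed 123.8 kt
Leg 2: heading 32.8°; drift -2.6° → track 30.2°, groundspeed 125.8 kt
Leg 3: heading 77.5°; drift -14.3° → track 63.2°, groundspeed 115.2 kt
Leg 4: heading 228.9°; drift +14.3° → track 243.2°, groundspeed 61.0 kt
Leg 5: heading 17.7°; drift +1.6° → track 19.3°, groundspeed 126.0 kt
Leg 6: heading 121.8°; drift -22.1° → track 99.7°, groundspeed 92.7 kt

Leg 1: track=41.3°, groundspeed=123.8 kt
Leg 2: track=30.2°, groundspeed=125.8 kt
Leg 3: track=63.2°, groundspeed=115.2 kt
Leg 4: track=243.2°, groundspeed=61.0 kt
Leg 5: track=19.3°, groundspeed=126.0 kt
Leg 6: track=99.7°, groundspeed=92.7 kt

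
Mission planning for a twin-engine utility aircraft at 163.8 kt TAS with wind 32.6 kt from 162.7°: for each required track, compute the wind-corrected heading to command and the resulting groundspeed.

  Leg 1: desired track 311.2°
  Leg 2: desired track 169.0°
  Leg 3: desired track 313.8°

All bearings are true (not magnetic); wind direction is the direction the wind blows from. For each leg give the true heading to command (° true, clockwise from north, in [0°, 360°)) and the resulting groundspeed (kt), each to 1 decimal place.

Leg 1: heading=305.2°, groundspeed=190.7 kt
Leg 2: heading=167.7°, groundspeed=131.4 kt
Leg 3: heading=308.3°, groundspeed=191.6 kt

Leg 1: desired track 311.2°; wind correction -6.0° → command heading 305.2°, groundspeed 190.7 kt
Leg 2: desired track 169.0°; wind correction -1.3° → command heading 167.7°, groundspeed 131.4 kt
Leg 3: desired track 313.8°; wind correction -5.5° → command heading 308.3°, groundspeed 191.6 kt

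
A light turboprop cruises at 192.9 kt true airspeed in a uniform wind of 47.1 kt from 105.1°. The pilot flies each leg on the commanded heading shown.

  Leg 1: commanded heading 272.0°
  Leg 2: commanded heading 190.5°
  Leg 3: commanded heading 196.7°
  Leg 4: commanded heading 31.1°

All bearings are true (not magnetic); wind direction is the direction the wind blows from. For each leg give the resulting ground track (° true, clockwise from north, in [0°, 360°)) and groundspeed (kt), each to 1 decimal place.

Leg 1: heading 272.0°; drift +2.6° → track 274.6°, groundspeed 239.0 kt
Leg 2: heading 190.5°; drift +13.9° → track 204.4°, groundspeed 194.9 kt
Leg 3: heading 196.7°; drift +13.6° → track 210.3°, groundspeed 199.8 kt
Leg 4: heading 31.1°; drift -14.1° → track 17.0°, groundspeed 185.5 kt

Leg 1: track=274.6°, groundspeed=239.0 kt
Leg 2: track=204.4°, groundspeed=194.9 kt
Leg 3: track=210.3°, groundspeed=199.8 kt
Leg 4: track=17.0°, groundspeed=185.5 kt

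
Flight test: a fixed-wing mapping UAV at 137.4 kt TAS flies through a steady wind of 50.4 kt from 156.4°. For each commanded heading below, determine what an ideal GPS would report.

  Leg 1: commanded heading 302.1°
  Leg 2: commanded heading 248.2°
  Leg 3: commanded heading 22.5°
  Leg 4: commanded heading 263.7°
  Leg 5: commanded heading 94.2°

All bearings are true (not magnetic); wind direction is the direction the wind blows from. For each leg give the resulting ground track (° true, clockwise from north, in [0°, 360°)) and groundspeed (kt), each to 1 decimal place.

Leg 1: track=311.1°, groundspeed=181.3 kt
Leg 2: track=268.1°, groundspeed=147.8 kt
Leg 3: track=10.6°, groundspeed=176.1 kt
Leg 4: track=281.2°, groundspeed=159.8 kt
Leg 5: track=72.8°, groundspeed=122.3 kt

Leg 1: heading 302.1°; drift +9.0° → track 311.1°, groundspeed 181.3 kt
Leg 2: heading 248.2°; drift +19.9° → track 268.1°, groundspeed 147.8 kt
Leg 3: heading 22.5°; drift -11.9° → track 10.6°, groundspeed 176.1 kt
Leg 4: heading 263.7°; drift +17.5° → track 281.2°, groundspeed 159.8 kt
Leg 5: heading 94.2°; drift -21.4° → track 72.8°, groundspeed 122.3 kt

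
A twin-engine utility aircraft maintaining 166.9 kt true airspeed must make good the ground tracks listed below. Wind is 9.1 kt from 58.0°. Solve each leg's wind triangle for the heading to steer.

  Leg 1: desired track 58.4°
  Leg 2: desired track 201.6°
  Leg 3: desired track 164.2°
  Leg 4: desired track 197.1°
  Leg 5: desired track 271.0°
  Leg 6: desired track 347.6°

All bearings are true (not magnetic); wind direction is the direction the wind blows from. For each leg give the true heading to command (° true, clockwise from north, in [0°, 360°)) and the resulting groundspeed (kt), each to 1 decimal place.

Leg 1: desired track 58.4°; wind correction +0.0° → command heading 58.4°, groundspeed 157.8 kt
Leg 2: desired track 201.6°; wind correction -1.9° → command heading 199.7°, groundspeed 174.1 kt
Leg 3: desired track 164.2°; wind correction -3.0° → command heading 161.2°, groundspeed 169.2 kt
Leg 4: desired track 197.1°; wind correction -2.0° → command heading 195.1°, groundspeed 173.7 kt
Leg 5: desired track 271.0°; wind correction +1.7° → command heading 272.7°, groundspeed 174.5 kt
Leg 6: desired track 347.6°; wind correction +2.9° → command heading 350.5°, groundspeed 163.6 kt

Leg 1: heading=58.4°, groundspeed=157.8 kt
Leg 2: heading=199.7°, groundspeed=174.1 kt
Leg 3: heading=161.2°, groundspeed=169.2 kt
Leg 4: heading=195.1°, groundspeed=173.7 kt
Leg 5: heading=272.7°, groundspeed=174.5 kt
Leg 6: heading=350.5°, groundspeed=163.6 kt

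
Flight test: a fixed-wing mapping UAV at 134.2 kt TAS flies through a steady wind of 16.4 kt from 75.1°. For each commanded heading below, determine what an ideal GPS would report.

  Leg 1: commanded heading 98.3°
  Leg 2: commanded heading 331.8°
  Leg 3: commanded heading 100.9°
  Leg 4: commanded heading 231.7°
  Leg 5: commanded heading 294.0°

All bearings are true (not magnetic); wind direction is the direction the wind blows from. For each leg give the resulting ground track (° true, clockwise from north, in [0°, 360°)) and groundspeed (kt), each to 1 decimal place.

Leg 1: track=101.4°, groundspeed=119.3 kt
Leg 2: track=325.2°, groundspeed=138.9 kt
Leg 3: track=104.3°, groundspeed=119.6 kt
Leg 4: track=234.2°, groundspeed=149.4 kt
Leg 5: track=290.0°, groundspeed=147.3 kt

Leg 1: heading 98.3°; drift +3.1° → track 101.4°, groundspeed 119.3 kt
Leg 2: heading 331.8°; drift -6.6° → track 325.2°, groundspeed 138.9 kt
Leg 3: heading 100.9°; drift +3.4° → track 104.3°, groundspeed 119.6 kt
Leg 4: heading 231.7°; drift +2.5° → track 234.2°, groundspeed 149.4 kt
Leg 5: heading 294.0°; drift -4.0° → track 290.0°, groundspeed 147.3 kt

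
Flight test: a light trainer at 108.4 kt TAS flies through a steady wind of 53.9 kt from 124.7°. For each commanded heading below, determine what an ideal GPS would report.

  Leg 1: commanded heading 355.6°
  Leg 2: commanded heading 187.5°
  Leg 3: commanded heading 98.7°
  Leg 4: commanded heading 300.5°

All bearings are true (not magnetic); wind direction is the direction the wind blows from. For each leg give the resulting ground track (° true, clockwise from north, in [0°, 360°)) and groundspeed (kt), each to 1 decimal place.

Leg 1: heading 355.6°; drift -16.4° → track 339.2°, groundspeed 148.4 kt
Leg 2: heading 187.5°; drift +29.8° → track 217.3°, groundspeed 96.5 kt
Leg 3: heading 98.7°; drift -21.5° → track 77.2°, groundspeed 64.4 kt
Leg 4: heading 300.5°; drift +1.4° → track 301.9°, groundspeed 162.2 kt

Leg 1: track=339.2°, groundspeed=148.4 kt
Leg 2: track=217.3°, groundspeed=96.5 kt
Leg 3: track=77.2°, groundspeed=64.4 kt
Leg 4: track=301.9°, groundspeed=162.2 kt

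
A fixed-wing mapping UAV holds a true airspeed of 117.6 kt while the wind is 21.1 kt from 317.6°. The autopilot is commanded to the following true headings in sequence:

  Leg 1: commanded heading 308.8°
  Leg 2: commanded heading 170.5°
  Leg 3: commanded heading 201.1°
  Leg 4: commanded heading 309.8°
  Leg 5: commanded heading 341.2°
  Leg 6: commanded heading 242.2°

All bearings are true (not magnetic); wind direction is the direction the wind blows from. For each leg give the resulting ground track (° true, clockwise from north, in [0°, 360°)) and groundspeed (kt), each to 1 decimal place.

Leg 1: heading 308.8°; drift -1.9° → track 306.9°, groundspeed 96.8 kt
Leg 2: heading 170.5°; drift -4.8° → track 165.7°, groundspeed 135.8 kt
Leg 3: heading 201.1°; drift -8.5° → track 192.6°, groundspeed 128.4 kt
Leg 4: heading 309.8°; drift -1.7° → track 308.1°, groundspeed 96.7 kt
Leg 5: heading 341.2°; drift +4.9° → track 346.1°, groundspeed 98.6 kt
Leg 6: heading 242.2°; drift -10.3° → track 231.9°, groundspeed 114.1 kt

Leg 1: track=306.9°, groundspeed=96.8 kt
Leg 2: track=165.7°, groundspeed=135.8 kt
Leg 3: track=192.6°, groundspeed=128.4 kt
Leg 4: track=308.1°, groundspeed=96.7 kt
Leg 5: track=346.1°, groundspeed=98.6 kt
Leg 6: track=231.9°, groundspeed=114.1 kt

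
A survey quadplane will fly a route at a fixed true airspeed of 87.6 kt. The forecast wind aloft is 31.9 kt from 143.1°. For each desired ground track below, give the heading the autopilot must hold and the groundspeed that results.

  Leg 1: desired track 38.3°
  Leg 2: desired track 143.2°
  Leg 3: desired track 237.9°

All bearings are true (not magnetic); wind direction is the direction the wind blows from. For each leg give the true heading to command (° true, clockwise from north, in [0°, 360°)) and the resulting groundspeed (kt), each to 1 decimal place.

Leg 1: heading=58.9°, groundspeed=90.1 kt
Leg 2: heading=143.2°, groundspeed=55.7 kt
Leg 3: heading=216.6°, groundspeed=84.3 kt

Leg 1: desired track 38.3°; wind correction +20.6° → command heading 58.9°, groundspeed 90.1 kt
Leg 2: desired track 143.2°; wind correction +0.0° → command heading 143.2°, groundspeed 55.7 kt
Leg 3: desired track 237.9°; wind correction -21.3° → command heading 216.6°, groundspeed 84.3 kt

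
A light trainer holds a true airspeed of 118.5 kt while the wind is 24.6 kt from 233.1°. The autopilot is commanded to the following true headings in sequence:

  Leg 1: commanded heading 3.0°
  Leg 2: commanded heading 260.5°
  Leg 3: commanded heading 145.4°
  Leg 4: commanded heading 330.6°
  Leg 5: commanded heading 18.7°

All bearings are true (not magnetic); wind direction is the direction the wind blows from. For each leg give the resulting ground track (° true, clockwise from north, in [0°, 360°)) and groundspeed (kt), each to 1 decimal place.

Leg 1: heading 3.0°; drift +8.0° → track 11.0°, groundspeed 135.6 kt
Leg 2: heading 260.5°; drift +6.7° → track 267.2°, groundspeed 97.3 kt
Leg 3: heading 145.4°; drift -11.8° → track 133.6°, groundspeed 120.1 kt
Leg 4: heading 330.6°; drift +11.3° → track 341.9°, groundspeed 124.1 kt
Leg 5: heading 18.7°; drift +5.7° → track 24.4°, groundspeed 139.5 kt

Leg 1: track=11.0°, groundspeed=135.6 kt
Leg 2: track=267.2°, groundspeed=97.3 kt
Leg 3: track=133.6°, groundspeed=120.1 kt
Leg 4: track=341.9°, groundspeed=124.1 kt
Leg 5: track=24.4°, groundspeed=139.5 kt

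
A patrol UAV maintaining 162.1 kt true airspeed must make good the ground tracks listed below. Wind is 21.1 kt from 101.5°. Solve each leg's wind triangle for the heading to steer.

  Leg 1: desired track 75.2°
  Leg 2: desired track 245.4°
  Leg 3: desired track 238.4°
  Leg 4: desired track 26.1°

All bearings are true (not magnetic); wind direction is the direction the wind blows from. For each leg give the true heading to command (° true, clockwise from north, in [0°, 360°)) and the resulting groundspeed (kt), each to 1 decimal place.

Leg 1: desired track 75.2°; wind correction +3.3° → command heading 78.5°, groundspeed 142.9 kt
Leg 2: desired track 245.4°; wind correction -4.4° → command heading 241.0°, groundspeed 178.7 kt
Leg 3: desired track 238.4°; wind correction -5.1° → command heading 233.3°, groundspeed 176.9 kt
Leg 4: desired track 26.1°; wind correction +7.2° → command heading 33.3°, groundspeed 155.5 kt

Leg 1: heading=78.5°, groundspeed=142.9 kt
Leg 2: heading=241.0°, groundspeed=178.7 kt
Leg 3: heading=233.3°, groundspeed=176.9 kt
Leg 4: heading=33.3°, groundspeed=155.5 kt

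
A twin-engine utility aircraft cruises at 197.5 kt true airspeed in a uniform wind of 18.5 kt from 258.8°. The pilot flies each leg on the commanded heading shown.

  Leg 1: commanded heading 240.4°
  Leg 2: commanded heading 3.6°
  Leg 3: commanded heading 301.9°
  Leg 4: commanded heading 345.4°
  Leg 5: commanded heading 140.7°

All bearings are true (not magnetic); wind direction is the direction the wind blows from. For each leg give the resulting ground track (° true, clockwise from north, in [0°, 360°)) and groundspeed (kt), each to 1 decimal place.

Leg 1: heading 240.4°; drift -1.9° → track 238.5°, groundspeed 180.0 kt
Leg 2: heading 3.6°; drift +5.1° → track 8.7°, groundspeed 203.0 kt
Leg 3: heading 301.9°; drift +3.9° → track 305.8°, groundspeed 184.4 kt
Leg 4: heading 345.4°; drift +5.4° → track 350.8°, groundspeed 197.3 kt
Leg 5: heading 140.7°; drift -4.5° → track 136.2°, groundspeed 206.9 kt

Leg 1: track=238.5°, groundspeed=180.0 kt
Leg 2: track=8.7°, groundspeed=203.0 kt
Leg 3: track=305.8°, groundspeed=184.4 kt
Leg 4: track=350.8°, groundspeed=197.3 kt
Leg 5: track=136.2°, groundspeed=206.9 kt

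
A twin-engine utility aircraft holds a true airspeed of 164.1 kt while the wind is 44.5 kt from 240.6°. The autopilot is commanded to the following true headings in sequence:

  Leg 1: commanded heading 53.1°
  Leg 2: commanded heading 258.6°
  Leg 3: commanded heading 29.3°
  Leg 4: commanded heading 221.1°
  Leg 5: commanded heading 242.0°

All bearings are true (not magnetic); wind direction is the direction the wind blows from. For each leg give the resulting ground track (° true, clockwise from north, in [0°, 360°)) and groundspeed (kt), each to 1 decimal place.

Leg 1: heading 53.1°; drift +1.6° → track 54.7°, groundspeed 208.3 kt
Leg 2: heading 258.6°; drift +6.4° → track 265.0°, groundspeed 122.6 kt
Leg 3: heading 29.3°; drift +6.5° → track 35.8°, groundspeed 203.4 kt
Leg 4: heading 221.1°; drift -6.9° → track 214.2°, groundspeed 123.1 kt
Leg 5: heading 242.0°; drift +0.5° → track 242.5°, groundspeed 119.6 kt

Leg 1: track=54.7°, groundspeed=208.3 kt
Leg 2: track=265.0°, groundspeed=122.6 kt
Leg 3: track=35.8°, groundspeed=203.4 kt
Leg 4: track=214.2°, groundspeed=123.1 kt
Leg 5: track=242.5°, groundspeed=119.6 kt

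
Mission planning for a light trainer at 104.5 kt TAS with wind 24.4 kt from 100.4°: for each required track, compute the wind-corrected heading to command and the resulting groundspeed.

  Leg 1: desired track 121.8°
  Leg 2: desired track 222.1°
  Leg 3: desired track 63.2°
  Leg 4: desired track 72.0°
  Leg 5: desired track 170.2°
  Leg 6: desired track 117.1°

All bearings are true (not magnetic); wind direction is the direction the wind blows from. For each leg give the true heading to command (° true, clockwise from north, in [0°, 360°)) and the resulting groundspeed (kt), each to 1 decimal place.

Leg 1: desired track 121.8°; wind correction -4.9° → command heading 116.9°, groundspeed 81.4 kt
Leg 2: desired track 222.1°; wind correction -11.5° → command heading 210.6°, groundspeed 115.2 kt
Leg 3: desired track 63.2°; wind correction +8.1° → command heading 71.3°, groundspeed 84.0 kt
Leg 4: desired track 72.0°; wind correction +6.4° → command heading 78.4°, groundspeed 82.4 kt
Leg 5: desired track 170.2°; wind correction -12.7° → command heading 157.5°, groundspeed 93.5 kt
Leg 6: desired track 117.1°; wind correction -3.8° → command heading 113.3°, groundspeed 80.9 kt

Leg 1: heading=116.9°, groundspeed=81.4 kt
Leg 2: heading=210.6°, groundspeed=115.2 kt
Leg 3: heading=71.3°, groundspeed=84.0 kt
Leg 4: heading=78.4°, groundspeed=82.4 kt
Leg 5: heading=157.5°, groundspeed=93.5 kt
Leg 6: heading=113.3°, groundspeed=80.9 kt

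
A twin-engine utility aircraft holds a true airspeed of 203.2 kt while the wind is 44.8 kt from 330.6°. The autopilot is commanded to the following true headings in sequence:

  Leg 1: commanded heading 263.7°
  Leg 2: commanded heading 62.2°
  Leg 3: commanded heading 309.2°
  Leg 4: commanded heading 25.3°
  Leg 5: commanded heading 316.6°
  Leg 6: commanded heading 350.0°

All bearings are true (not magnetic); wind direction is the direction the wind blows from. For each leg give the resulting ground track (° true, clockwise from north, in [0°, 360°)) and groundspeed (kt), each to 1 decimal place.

Leg 1: heading 263.7°; drift -12.5° → track 251.2°, groundspeed 190.1 kt
Leg 2: heading 62.2°; drift +12.4° → track 74.6°, groundspeed 209.3 kt
Leg 3: heading 309.2°; drift -5.8° → track 303.4°, groundspeed 162.3 kt
Leg 4: heading 25.3°; drift +11.7° → track 37.0°, groundspeed 181.0 kt
Leg 5: heading 316.6°; drift -3.9° → track 312.7°, groundspeed 160.1 kt
Leg 6: heading 350.0°; drift +5.3° → track 355.3°, groundspeed 161.6 kt

Leg 1: track=251.2°, groundspeed=190.1 kt
Leg 2: track=74.6°, groundspeed=209.3 kt
Leg 3: track=303.4°, groundspeed=162.3 kt
Leg 4: track=37.0°, groundspeed=181.0 kt
Leg 5: track=312.7°, groundspeed=160.1 kt
Leg 6: track=355.3°, groundspeed=161.6 kt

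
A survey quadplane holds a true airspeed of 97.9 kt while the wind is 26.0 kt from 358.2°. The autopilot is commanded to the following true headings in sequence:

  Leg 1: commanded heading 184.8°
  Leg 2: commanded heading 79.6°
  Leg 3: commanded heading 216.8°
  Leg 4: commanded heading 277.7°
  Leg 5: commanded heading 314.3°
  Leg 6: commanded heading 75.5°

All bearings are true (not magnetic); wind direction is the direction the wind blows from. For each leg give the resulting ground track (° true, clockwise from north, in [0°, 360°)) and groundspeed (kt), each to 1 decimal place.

Leg 1: heading 184.8°; drift -1.4° → track 183.4°, groundspeed 123.8 kt
Leg 2: heading 79.6°; drift +15.3° → track 94.9°, groundspeed 97.5 kt
Leg 3: heading 216.8°; drift -7.8° → track 209.0°, groundspeed 119.3 kt
Leg 4: heading 277.7°; drift -15.3° → track 262.4°, groundspeed 97.1 kt
Leg 5: heading 314.3°; drift -12.8° → track 301.5°, groundspeed 81.2 kt
Leg 6: heading 75.5°; drift +15.4° → track 90.9°, groundspeed 95.6 kt

Leg 1: track=183.4°, groundspeed=123.8 kt
Leg 2: track=94.9°, groundspeed=97.5 kt
Leg 3: track=209.0°, groundspeed=119.3 kt
Leg 4: track=262.4°, groundspeed=97.1 kt
Leg 5: track=301.5°, groundspeed=81.2 kt
Leg 6: track=90.9°, groundspeed=95.6 kt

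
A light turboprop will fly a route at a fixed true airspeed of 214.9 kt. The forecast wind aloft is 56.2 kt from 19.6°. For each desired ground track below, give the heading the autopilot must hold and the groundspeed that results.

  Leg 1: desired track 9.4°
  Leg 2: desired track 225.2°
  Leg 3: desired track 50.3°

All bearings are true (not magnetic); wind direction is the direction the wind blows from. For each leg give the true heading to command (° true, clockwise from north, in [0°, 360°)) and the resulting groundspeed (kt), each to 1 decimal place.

Leg 1: heading=12.1°, groundspeed=159.4 kt
Leg 2: heading=231.7°, groundspeed=264.2 kt
Leg 3: heading=42.6°, groundspeed=164.7 kt

Leg 1: desired track 9.4°; wind correction +2.7° → command heading 12.1°, groundspeed 159.4 kt
Leg 2: desired track 225.2°; wind correction +6.5° → command heading 231.7°, groundspeed 264.2 kt
Leg 3: desired track 50.3°; wind correction -7.7° → command heading 42.6°, groundspeed 164.7 kt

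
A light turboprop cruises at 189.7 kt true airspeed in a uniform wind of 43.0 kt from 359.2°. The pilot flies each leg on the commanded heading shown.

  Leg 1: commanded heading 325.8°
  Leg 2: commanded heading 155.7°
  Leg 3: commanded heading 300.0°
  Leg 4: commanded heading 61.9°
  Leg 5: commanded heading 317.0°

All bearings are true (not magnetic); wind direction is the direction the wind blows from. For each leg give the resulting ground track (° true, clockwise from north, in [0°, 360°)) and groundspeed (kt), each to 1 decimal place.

Leg 1: heading 325.8°; drift -8.7° → track 317.1°, groundspeed 155.6 kt
Leg 2: heading 155.7°; drift +4.3° → track 160.0°, groundspeed 229.8 kt
Leg 3: heading 300.0°; drift -12.4° → track 287.6°, groundspeed 171.7 kt
Leg 4: heading 61.9°; drift +12.7° → track 74.6°, groundspeed 174.2 kt
Leg 5: heading 317.0°; drift -10.4° → track 306.6°, groundspeed 160.5 kt

Leg 1: track=317.1°, groundspeed=155.6 kt
Leg 2: track=160.0°, groundspeed=229.8 kt
Leg 3: track=287.6°, groundspeed=171.7 kt
Leg 4: track=74.6°, groundspeed=174.2 kt
Leg 5: track=306.6°, groundspeed=160.5 kt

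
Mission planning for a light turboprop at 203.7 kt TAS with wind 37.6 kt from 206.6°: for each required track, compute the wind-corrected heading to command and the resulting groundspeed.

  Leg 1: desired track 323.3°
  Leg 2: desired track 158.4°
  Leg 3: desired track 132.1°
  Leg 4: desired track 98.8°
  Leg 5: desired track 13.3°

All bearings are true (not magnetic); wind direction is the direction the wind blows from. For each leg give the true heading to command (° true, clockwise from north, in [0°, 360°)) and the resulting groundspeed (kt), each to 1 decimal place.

Leg 1: desired track 323.3°; wind correction -9.5° → command heading 313.8°, groundspeed 217.8 kt
Leg 2: desired track 158.4°; wind correction +7.9° → command heading 166.3°, groundspeed 176.7 kt
Leg 3: desired track 132.1°; wind correction +10.2° → command heading 142.3°, groundspeed 190.4 kt
Leg 4: desired track 98.8°; wind correction +10.1° → command heading 108.9°, groundspeed 212.0 kt
Leg 5: desired track 13.3°; wind correction -2.4° → command heading 10.9°, groundspeed 240.1 kt

Leg 1: heading=313.8°, groundspeed=217.8 kt
Leg 2: heading=166.3°, groundspeed=176.7 kt
Leg 3: heading=142.3°, groundspeed=190.4 kt
Leg 4: heading=108.9°, groundspeed=212.0 kt
Leg 5: heading=10.9°, groundspeed=240.1 kt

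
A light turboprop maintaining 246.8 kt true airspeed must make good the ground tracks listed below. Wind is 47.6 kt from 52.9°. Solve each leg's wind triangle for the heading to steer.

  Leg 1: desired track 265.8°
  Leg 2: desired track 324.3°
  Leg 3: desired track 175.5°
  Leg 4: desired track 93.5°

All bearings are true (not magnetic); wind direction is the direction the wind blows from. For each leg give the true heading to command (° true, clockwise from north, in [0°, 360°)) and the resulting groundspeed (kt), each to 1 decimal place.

Leg 1: desired track 265.8°; wind correction +6.0° → command heading 271.8°, groundspeed 285.4 kt
Leg 2: desired track 324.3°; wind correction +11.1° → command heading 335.4°, groundspeed 241.0 kt
Leg 3: desired track 175.5°; wind correction -9.4° → command heading 166.1°, groundspeed 269.2 kt
Leg 4: desired track 93.5°; wind correction -7.2° → command heading 86.3°, groundspeed 208.7 kt

Leg 1: heading=271.8°, groundspeed=285.4 kt
Leg 2: heading=335.4°, groundspeed=241.0 kt
Leg 3: heading=166.1°, groundspeed=269.2 kt
Leg 4: heading=86.3°, groundspeed=208.7 kt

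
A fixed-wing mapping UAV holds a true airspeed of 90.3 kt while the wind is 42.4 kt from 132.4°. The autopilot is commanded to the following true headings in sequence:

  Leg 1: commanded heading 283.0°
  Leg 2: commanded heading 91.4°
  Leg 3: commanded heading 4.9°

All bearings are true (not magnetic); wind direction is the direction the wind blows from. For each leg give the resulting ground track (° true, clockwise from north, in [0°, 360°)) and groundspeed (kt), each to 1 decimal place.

Leg 1: heading 283.0°; drift +9.3° → track 292.3°, groundspeed 128.9 kt
Leg 2: heading 91.4°; drift -25.5° → track 65.9°, groundspeed 64.6 kt
Leg 3: heading 4.9°; drift -16.2° → track 348.7°, groundspeed 120.9 kt

Leg 1: track=292.3°, groundspeed=128.9 kt
Leg 2: track=65.9°, groundspeed=64.6 kt
Leg 3: track=348.7°, groundspeed=120.9 kt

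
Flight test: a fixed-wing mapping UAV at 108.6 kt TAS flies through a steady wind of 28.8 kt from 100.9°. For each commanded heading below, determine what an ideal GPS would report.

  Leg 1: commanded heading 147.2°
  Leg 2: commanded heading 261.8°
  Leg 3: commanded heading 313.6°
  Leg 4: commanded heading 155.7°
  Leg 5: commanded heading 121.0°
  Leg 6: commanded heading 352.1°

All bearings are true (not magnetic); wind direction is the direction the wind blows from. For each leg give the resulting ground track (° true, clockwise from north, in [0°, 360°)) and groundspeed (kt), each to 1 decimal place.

Leg 1: track=160.4°, groundspeed=91.1 kt
Leg 2: track=265.8°, groundspeed=136.1 kt
Leg 3: track=306.9°, groundspeed=133.7 kt
Leg 4: track=170.0°, groundspeed=95.0 kt
Leg 5: track=127.9°, groundspeed=82.2 kt
Leg 6: track=339.1°, groundspeed=121.0 kt

Leg 1: heading 147.2°; drift +13.2° → track 160.4°, groundspeed 91.1 kt
Leg 2: heading 261.8°; drift +4.0° → track 265.8°, groundspeed 136.1 kt
Leg 3: heading 313.6°; drift -6.7° → track 306.9°, groundspeed 133.7 kt
Leg 4: heading 155.7°; drift +14.3° → track 170.0°, groundspeed 95.0 kt
Leg 5: heading 121.0°; drift +6.9° → track 127.9°, groundspeed 82.2 kt
Leg 6: heading 352.1°; drift -13.0° → track 339.1°, groundspeed 121.0 kt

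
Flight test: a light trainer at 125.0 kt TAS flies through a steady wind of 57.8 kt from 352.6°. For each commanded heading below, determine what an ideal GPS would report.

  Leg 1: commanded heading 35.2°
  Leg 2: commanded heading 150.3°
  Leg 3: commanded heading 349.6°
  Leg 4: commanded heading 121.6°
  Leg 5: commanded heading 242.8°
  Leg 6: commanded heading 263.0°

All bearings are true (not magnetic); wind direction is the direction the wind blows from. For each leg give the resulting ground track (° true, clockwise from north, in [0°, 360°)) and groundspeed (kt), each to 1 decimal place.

Leg 1: heading 35.2°; drift +25.4° → track 60.6°, groundspeed 91.3 kt
Leg 2: heading 150.3°; drift +7.0° → track 157.3°, groundspeed 179.8 kt
Leg 3: heading 349.6°; drift -2.6° → track 347.0°, groundspeed 67.3 kt
Leg 4: heading 121.6°; drift +15.6° → track 137.2°, groundspeed 167.5 kt
Leg 5: heading 242.8°; drift -20.6° → track 222.2°, groundspeed 154.5 kt
Leg 6: heading 263.0°; drift -24.9° → track 238.1°, groundspeed 137.3 kt

Leg 1: track=60.6°, groundspeed=91.3 kt
Leg 2: track=157.3°, groundspeed=179.8 kt
Leg 3: track=347.0°, groundspeed=67.3 kt
Leg 4: track=137.2°, groundspeed=167.5 kt
Leg 5: track=222.2°, groundspeed=154.5 kt
Leg 6: track=238.1°, groundspeed=137.3 kt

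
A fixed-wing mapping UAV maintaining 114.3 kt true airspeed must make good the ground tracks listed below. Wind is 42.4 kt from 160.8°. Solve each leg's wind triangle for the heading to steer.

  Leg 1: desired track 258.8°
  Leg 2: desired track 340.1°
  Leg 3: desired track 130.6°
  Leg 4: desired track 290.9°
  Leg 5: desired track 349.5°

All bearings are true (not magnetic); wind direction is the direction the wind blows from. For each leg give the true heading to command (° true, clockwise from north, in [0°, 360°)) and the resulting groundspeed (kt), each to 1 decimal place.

Leg 1: heading=237.2°, groundspeed=112.2 kt
Leg 2: heading=339.8°, groundspeed=156.7 kt
Leg 3: heading=141.4°, groundspeed=75.6 kt
Leg 4: heading=274.4°, groundspeed=136.9 kt
Leg 5: heading=352.7°, groundspeed=156.0 kt

Leg 1: desired track 258.8°; wind correction -21.6° → command heading 237.2°, groundspeed 112.2 kt
Leg 2: desired track 340.1°; wind correction -0.3° → command heading 339.8°, groundspeed 156.7 kt
Leg 3: desired track 130.6°; wind correction +10.8° → command heading 141.4°, groundspeed 75.6 kt
Leg 4: desired track 290.9°; wind correction -16.5° → command heading 274.4°, groundspeed 136.9 kt
Leg 5: desired track 349.5°; wind correction +3.2° → command heading 352.7°, groundspeed 156.0 kt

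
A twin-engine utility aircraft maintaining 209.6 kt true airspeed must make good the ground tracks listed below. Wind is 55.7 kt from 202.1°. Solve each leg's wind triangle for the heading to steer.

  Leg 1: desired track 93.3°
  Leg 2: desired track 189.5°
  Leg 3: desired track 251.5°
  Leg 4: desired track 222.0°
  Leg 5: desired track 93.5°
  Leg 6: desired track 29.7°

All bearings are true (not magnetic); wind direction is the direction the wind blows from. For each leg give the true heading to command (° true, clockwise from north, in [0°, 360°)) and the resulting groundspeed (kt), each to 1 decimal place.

Leg 1: desired track 93.3°; wind correction +14.6° → command heading 107.9°, groundspeed 220.8 kt
Leg 2: desired track 189.5°; wind correction +3.3° → command heading 192.8°, groundspeed 154.9 kt
Leg 3: desired track 251.5°; wind correction -11.6° → command heading 239.9°, groundspeed 169.0 kt
Leg 4: desired track 222.0°; wind correction -5.2° → command heading 216.8°, groundspeed 156.4 kt
Leg 5: desired track 93.5°; wind correction +14.6° → command heading 108.1°, groundspeed 220.6 kt
Leg 6: desired track 29.7°; wind correction +2.0° → command heading 31.7°, groundspeed 264.7 kt

Leg 1: heading=107.9°, groundspeed=220.8 kt
Leg 2: heading=192.8°, groundspeed=154.9 kt
Leg 3: heading=239.9°, groundspeed=169.0 kt
Leg 4: heading=216.8°, groundspeed=156.4 kt
Leg 5: heading=108.1°, groundspeed=220.6 kt
Leg 6: heading=31.7°, groundspeed=264.7 kt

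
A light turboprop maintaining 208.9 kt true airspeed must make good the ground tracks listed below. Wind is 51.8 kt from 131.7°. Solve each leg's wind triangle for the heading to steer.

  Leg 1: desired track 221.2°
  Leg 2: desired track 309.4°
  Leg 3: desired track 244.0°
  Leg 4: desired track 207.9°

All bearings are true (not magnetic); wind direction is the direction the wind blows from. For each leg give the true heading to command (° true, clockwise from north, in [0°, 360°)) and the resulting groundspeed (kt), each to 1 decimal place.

Leg 1: desired track 221.2°; wind correction -14.4° → command heading 206.8°, groundspeed 201.9 kt
Leg 2: desired track 309.4°; wind correction -0.6° → command heading 308.8°, groundspeed 260.6 kt
Leg 3: desired track 244.0°; wind correction -13.3° → command heading 230.7°, groundspeed 223.0 kt
Leg 4: desired track 207.9°; wind correction -13.9° → command heading 194.0°, groundspeed 190.4 kt

Leg 1: heading=206.8°, groundspeed=201.9 kt
Leg 2: heading=308.8°, groundspeed=260.6 kt
Leg 3: heading=230.7°, groundspeed=223.0 kt
Leg 4: heading=194.0°, groundspeed=190.4 kt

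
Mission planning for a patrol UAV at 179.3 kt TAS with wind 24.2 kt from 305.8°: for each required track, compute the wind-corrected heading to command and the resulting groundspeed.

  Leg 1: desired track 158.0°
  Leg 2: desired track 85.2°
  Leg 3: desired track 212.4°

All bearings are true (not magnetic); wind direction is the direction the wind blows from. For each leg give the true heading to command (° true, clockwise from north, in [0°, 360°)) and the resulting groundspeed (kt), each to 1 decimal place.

Leg 1: desired track 158.0°; wind correction +4.1° → command heading 162.1°, groundspeed 199.3 kt
Leg 2: desired track 85.2°; wind correction -5.0° → command heading 80.2°, groundspeed 197.0 kt
Leg 3: desired track 212.4°; wind correction +7.7° → command heading 220.1°, groundspeed 179.1 kt

Leg 1: heading=162.1°, groundspeed=199.3 kt
Leg 2: heading=80.2°, groundspeed=197.0 kt
Leg 3: heading=220.1°, groundspeed=179.1 kt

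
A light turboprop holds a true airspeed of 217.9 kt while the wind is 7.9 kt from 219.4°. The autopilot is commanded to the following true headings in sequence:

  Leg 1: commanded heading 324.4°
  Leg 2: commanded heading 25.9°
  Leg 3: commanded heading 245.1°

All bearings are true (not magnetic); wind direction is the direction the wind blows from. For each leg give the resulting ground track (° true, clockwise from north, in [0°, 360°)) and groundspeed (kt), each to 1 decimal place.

Leg 1: heading 324.4°; drift +2.0° → track 326.4°, groundspeed 220.1 kt
Leg 2: heading 25.9°; drift +0.5° → track 26.4°, groundspeed 225.6 kt
Leg 3: heading 245.1°; drift +0.9° → track 246.0°, groundspeed 210.8 kt

Leg 1: track=326.4°, groundspeed=220.1 kt
Leg 2: track=26.4°, groundspeed=225.6 kt
Leg 3: track=246.0°, groundspeed=210.8 kt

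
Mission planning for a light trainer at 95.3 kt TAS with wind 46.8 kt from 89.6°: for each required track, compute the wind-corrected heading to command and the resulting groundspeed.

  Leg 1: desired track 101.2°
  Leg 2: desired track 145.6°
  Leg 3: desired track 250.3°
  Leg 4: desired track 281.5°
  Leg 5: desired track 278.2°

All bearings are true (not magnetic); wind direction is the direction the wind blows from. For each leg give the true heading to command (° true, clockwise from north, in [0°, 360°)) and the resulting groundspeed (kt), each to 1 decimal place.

Leg 1: heading=95.5°, groundspeed=49.0 kt
Leg 2: heading=121.6°, groundspeed=60.9 kt
Leg 3: heading=241.0°, groundspeed=138.2 kt
Leg 4: heading=287.3°, groundspeed=140.6 kt
Leg 5: heading=282.4°, groundspeed=141.3 kt

Leg 1: desired track 101.2°; wind correction -5.7° → command heading 95.5°, groundspeed 49.0 kt
Leg 2: desired track 145.6°; wind correction -24.0° → command heading 121.6°, groundspeed 60.9 kt
Leg 3: desired track 250.3°; wind correction -9.3° → command heading 241.0°, groundspeed 138.2 kt
Leg 4: desired track 281.5°; wind correction +5.8° → command heading 287.3°, groundspeed 140.6 kt
Leg 5: desired track 278.2°; wind correction +4.2° → command heading 282.4°, groundspeed 141.3 kt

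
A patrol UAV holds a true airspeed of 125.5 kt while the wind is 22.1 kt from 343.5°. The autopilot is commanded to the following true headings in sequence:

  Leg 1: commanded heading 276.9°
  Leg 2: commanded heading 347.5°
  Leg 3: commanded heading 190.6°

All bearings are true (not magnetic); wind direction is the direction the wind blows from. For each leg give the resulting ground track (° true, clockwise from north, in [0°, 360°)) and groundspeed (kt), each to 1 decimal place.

Leg 1: track=267.0°, groundspeed=118.5 kt
Leg 2: track=348.4°, groundspeed=103.5 kt
Leg 3: track=186.6°, groundspeed=145.5 kt

Leg 1: heading 276.9°; drift -9.9° → track 267.0°, groundspeed 118.5 kt
Leg 2: heading 347.5°; drift +0.9° → track 348.4°, groundspeed 103.5 kt
Leg 3: heading 190.6°; drift -4.0° → track 186.6°, groundspeed 145.5 kt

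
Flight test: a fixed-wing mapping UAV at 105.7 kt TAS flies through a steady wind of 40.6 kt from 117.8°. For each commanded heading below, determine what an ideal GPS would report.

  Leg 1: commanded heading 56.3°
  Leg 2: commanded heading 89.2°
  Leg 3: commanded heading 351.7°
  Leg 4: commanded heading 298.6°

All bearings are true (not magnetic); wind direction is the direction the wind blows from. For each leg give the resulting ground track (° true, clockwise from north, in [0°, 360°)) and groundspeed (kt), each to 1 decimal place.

Leg 1: heading 56.3°; drift -22.5° → track 33.8°, groundspeed 93.4 kt
Leg 2: heading 89.2°; drift -15.5° → track 73.7°, groundspeed 72.7 kt
Leg 3: heading 351.7°; drift -14.2° → track 337.5°, groundspeed 133.7 kt
Leg 4: heading 298.6°; drift -0.2° → track 298.4°, groundspeed 146.3 kt

Leg 1: track=33.8°, groundspeed=93.4 kt
Leg 2: track=73.7°, groundspeed=72.7 kt
Leg 3: track=337.5°, groundspeed=133.7 kt
Leg 4: track=298.4°, groundspeed=146.3 kt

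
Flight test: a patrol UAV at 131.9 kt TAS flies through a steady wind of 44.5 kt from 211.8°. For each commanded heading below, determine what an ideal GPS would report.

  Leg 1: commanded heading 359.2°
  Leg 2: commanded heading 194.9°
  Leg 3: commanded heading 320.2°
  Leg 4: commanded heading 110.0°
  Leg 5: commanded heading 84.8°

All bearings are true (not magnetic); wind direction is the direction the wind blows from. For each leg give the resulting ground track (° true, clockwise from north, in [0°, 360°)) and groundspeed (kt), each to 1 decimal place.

Leg 1: track=7.3°, groundspeed=171.1 kt
Leg 2: track=186.7°, groundspeed=90.3 kt
Leg 3: track=336.3°, groundspeed=151.9 kt
Leg 4: track=92.8°, groundspeed=147.6 kt
Leg 5: track=72.2°, groundspeed=162.6 kt

Leg 1: heading 359.2°; drift +8.1° → track 7.3°, groundspeed 171.1 kt
Leg 2: heading 194.9°; drift -8.2° → track 186.7°, groundspeed 90.3 kt
Leg 3: heading 320.2°; drift +16.1° → track 336.3°, groundspeed 151.9 kt
Leg 4: heading 110.0°; drift -17.2° → track 92.8°, groundspeed 147.6 kt
Leg 5: heading 84.8°; drift -12.6° → track 72.2°, groundspeed 162.6 kt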